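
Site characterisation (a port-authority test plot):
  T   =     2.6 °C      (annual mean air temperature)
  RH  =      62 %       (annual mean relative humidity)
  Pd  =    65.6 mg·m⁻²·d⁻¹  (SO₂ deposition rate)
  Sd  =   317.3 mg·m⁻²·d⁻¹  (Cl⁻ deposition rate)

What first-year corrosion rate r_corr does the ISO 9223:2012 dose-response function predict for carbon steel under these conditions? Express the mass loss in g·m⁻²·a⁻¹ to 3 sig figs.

r_corr = 384 g·m⁻²·a⁻¹

carbon steel: f(T) = +0.150·(T−10) [T≤10 °C] = -1.1100
  sulphur-dioxide contribution → 17.75 μm/a
  chloride contribution → 31.13 μm/a
  total first-year rate 48.89 μm/a
Convert to mass loss: 48.89 μm/a × 7.85 g/cm³ = 383.8 g·m⁻²·a⁻¹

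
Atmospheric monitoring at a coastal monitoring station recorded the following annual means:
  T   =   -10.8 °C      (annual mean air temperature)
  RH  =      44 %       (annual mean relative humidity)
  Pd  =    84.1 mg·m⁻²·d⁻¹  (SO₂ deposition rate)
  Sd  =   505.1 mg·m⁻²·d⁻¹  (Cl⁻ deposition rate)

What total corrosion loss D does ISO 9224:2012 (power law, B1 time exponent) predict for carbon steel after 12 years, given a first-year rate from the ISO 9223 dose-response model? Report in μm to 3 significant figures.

D(12) = 56.1 μm

carbon steel: f(T) = +0.150·(T−10) [T≤10 °C] = -3.1200
  SO₂ term: 1.77·84.1^0.52·exp(0.02·44-3.1200) = 1.888
  Sd branch = 0.102·Sd^0.62·e^(0.033·RH+0.04·T) = 13.42 μm/a
  r_corr = 1.888 + 13.42 = 15.31 μm/a
Long-term exponent b (ISO 9224 Table 2, B1) = 0.523
  D(12) = 15.31 × 12^0.523 = 15.31 × 3.668 = 56.14 μm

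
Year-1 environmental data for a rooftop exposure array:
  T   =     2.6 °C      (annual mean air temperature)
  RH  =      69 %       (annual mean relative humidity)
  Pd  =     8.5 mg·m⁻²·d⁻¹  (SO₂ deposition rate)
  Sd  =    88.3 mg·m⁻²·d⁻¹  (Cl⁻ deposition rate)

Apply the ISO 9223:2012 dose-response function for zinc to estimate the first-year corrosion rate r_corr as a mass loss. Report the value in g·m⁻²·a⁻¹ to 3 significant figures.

r_corr = 7.74 g·m⁻²·a⁻¹

zinc: f(T) = +0.038·(T−10) [T≤10 °C] = -0.2812
  Pd branch = 0.0129·Pd^0.44·e^(0.046·RH+f) = 0.5968 μm/a
  Cl⁻ term: 0.0175·88.3^0.57·exp(0.008·69+0.085·2.6) = 0.4875
  r_corr = 0.5968 + 0.4875 = 1.084 μm/a
Convert to mass loss: 1.084 μm/a × 7.14 g/cm³ = 7.742 g·m⁻²·a⁻¹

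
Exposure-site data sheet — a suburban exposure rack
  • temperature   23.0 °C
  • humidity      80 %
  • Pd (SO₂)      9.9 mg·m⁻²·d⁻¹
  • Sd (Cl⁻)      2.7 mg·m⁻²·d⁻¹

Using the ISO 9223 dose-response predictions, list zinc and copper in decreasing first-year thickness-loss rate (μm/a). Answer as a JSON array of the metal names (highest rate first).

["copper", "zinc"]

zinc: f(T) = -0.071·(T−10) [T>10 °C] = -0.9230
  SO₂ term: 0.0129·9.9^0.44·exp(0.046·80-0.9230) = 0.5572
  Cl⁻ term: 0.0175·2.7^0.57·exp(0.008·80+0.085·23.0) = 0.413
  r_corr = 0.5572 + 0.413 = 0.9702 μm/a
copper: f(T) = -0.080·(T−10) [T>10 °C] = -1.0400
  SO₂ term: 0.0053·9.9^0.26·exp(0.059·80-1.0400) = 0.3814
  Sd branch = 0.01025·Sd^0.27·e^(0.036·RH+0.049·T) = 0.7369 μm/a
  r_corr = 0.3814 + 0.7369 = 1.118 μm/a
Ordering by μm/a: copper (1.12) > zinc (0.97)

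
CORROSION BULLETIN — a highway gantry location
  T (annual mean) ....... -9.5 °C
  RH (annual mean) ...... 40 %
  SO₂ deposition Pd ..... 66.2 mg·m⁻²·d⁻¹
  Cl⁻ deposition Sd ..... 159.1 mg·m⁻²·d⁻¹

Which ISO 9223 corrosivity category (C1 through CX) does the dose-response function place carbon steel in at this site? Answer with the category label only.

carbon steel: f(T) = +0.150·(T−10) [T≤10 °C] = -2.9250
  Pd branch = 1.77·Pd^0.52·e^(0.02·RH+f) = 1.87 μm/a
  Sd branch = 0.102·Sd^0.62·e^(0.033·RH+0.04·T) = 6.052 μm/a
  r_corr = 1.87 + 6.052 = 7.922 μm/a
ISO 9223 Table 2 (carbon steel): 1.3 < 7.92 ≤ 25 μm/a ⇒ C2

C2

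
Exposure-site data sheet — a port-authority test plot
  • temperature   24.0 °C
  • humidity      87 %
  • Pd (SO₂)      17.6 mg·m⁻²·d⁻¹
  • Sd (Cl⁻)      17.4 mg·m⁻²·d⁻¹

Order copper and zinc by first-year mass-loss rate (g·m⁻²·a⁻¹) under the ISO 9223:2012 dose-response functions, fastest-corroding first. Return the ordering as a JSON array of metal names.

copper: f(T) = -0.080·(T−10) [T>10 °C] = -1.1200
  SO₂ term: 0.0053·17.6^0.26·exp(0.059·87-1.1200) = 0.6179
  Cl⁻ term: 0.01025·17.4^0.27·exp(0.036·87+0.049·24.0) = 1.647
  r_corr = 0.6179 + 1.647 = 2.265 μm/a
  mass loss = 2.265 μm/a × 8.96 g/cm³ = 20.29 g·m⁻²·a⁻¹
zinc: temperature factor f = -0.071·(14.0) = -0.9940
  SO₂ term: 0.0129·17.6^0.44·exp(0.046·87-0.9940) = 0.9225
  Cl⁻ term: 0.0175·17.4^0.57·exp(0.008·87+0.085·24.0) = 1.375
  r_corr = 0.9225 + 1.375 = 2.298 μm/a
  mass loss = 2.298 μm/a × 7.14 g/cm³ = 16.41 g·m⁻²·a⁻¹
Ordering by g·m⁻²·a⁻¹: copper (20.3) > zinc (16.4)

["copper", "zinc"]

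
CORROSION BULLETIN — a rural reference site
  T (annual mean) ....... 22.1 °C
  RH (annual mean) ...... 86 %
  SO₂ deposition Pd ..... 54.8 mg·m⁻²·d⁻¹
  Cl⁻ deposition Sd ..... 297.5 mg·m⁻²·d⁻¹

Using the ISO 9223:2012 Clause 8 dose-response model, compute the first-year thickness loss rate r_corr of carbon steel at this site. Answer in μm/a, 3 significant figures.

carbon steel: T>10 °C ⇒ hinge -0.054·(22.1−10) = -0.6534
  sulphur-dioxide contribution → 41.24 μm/a
  chloride contribution → 144.1 μm/a
  total first-year rate 185.3 μm/a

r_corr = 185 μm/a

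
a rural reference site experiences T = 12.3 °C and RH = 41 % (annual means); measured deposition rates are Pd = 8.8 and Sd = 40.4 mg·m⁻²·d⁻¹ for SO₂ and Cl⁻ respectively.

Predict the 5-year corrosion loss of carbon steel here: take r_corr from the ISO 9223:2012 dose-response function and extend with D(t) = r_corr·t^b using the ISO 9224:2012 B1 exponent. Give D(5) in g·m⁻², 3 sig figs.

D(5) = 317 g·m⁻²

carbon steel: f(T) = -0.054·(T−10) [T>10 °C] = -0.1242
  sulphur-dioxide contribution → 11 μm/a
  chloride contribution → 6.395 μm/a
  ⇒ r_corr(carbon steel) = 17.39 μm/a
ISO 9224: D(t) = r_corr · t^b with b = 0.523 (carbon steel, B1)
  D(5) = 17.39 × 5^0.523 = 17.39 × 2.32 = 40.36 μm
  Mass loss = 40.36 μm × 7.85 g/cm³ = 316.8 g·m⁻²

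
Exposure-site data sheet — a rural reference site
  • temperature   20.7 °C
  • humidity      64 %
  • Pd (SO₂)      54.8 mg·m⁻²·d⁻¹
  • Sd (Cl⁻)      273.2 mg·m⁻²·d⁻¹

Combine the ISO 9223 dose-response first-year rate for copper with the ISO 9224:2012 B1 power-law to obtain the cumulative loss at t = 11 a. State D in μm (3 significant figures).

D(11) = 7.75 μm

copper: temperature factor f = -0.080·(10.7) = -0.8560
  SO₂ term: 0.0053·54.8^0.26·exp(0.059·64-0.8560) = 0.2783
  Sd branch = 0.01025·Sd^0.27·e^(0.036·RH+0.049·T) = 1.287 μm/a
  r_corr = 0.2783 + 1.287 = 1.566 μm/a
Power-law: D(11) = r_corr · 11^0.667
  D(11) = 1.566 × 11^0.667 = 1.566 × 4.95 = 7.75 μm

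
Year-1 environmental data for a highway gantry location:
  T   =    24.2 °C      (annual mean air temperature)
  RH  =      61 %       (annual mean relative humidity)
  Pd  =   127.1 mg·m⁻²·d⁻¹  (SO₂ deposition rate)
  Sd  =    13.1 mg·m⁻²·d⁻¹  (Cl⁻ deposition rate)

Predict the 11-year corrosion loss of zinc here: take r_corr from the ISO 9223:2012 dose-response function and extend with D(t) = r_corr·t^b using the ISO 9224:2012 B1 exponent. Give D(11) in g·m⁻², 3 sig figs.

zinc: temperature factor f = -0.071·(14.2) = -1.0082
  Pd branch = 0.0129·Pd^0.44·e^(0.046·RH+f) = 0.6564 μm/a
  Sd branch = 0.0175·Sd^0.57·e^(0.008·RH+0.085·T) = 0.9664 μm/a
  r_corr = 0.6564 + 0.9664 = 1.623 μm/a
Long-term exponent b (ISO 9224 Table 2, B1) = 0.813
  D(11) = 1.623 × 11^0.813 = 1.623 × 7.025 = 11.4 μm
  Mass loss = 11.4 μm × 7.14 g/cm³ = 81.4 g·m⁻²

D(11) = 81.4 g·m⁻²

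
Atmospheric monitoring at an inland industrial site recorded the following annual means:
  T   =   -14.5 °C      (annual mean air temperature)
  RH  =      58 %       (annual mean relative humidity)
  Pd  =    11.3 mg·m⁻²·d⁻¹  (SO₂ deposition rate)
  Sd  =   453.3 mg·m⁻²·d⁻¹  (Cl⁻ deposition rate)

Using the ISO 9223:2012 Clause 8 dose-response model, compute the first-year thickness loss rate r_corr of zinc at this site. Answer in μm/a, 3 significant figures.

zinc: f(T) = +0.038·(T−10) [T≤10 °C] = -0.9310
  SO₂ term: 0.0129·11.3^0.44·exp(0.046·58-0.9310) = 0.213
  Cl⁻ term: 0.0175·453.3^0.57·exp(0.008·58+0.085·-14.5) = 0.2651
  sum: 0.213 + 0.2651 → r_corr = 0.4781 μm/a

r_corr = 0.478 μm/a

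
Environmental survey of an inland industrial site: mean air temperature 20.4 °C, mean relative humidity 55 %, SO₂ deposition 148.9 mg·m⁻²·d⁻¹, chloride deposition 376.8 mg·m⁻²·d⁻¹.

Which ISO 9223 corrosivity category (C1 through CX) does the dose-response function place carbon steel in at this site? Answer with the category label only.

carbon steel: temperature factor f = -0.054·(10.4) = -0.5616
  SO₂ term: 1.77·148.9^0.52·exp(0.02·55-0.5616) = 40.9
  Cl⁻ term: 0.102·376.8^0.62·exp(0.033·55+0.04·20.4) = 56.03
  sum: 40.9 + 56.03 → r_corr = 96.93 μm/a
Category bounds: 80…200 μm/a bracket r_corr ⇒ C5

C5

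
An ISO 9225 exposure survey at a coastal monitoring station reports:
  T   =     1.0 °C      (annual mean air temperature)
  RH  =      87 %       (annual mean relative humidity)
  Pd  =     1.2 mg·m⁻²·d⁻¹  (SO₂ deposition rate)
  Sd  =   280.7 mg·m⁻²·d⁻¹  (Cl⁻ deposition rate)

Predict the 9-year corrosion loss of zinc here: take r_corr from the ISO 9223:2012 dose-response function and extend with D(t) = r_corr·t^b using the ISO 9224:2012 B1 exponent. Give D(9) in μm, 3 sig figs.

D(9) = 8.91 μm

zinc: temperature factor f = +0.038·(-9.0) = -0.3420
  Pd branch = 0.0129·Pd^0.44·e^(0.046·RH+f) = 0.5432 μm/a
  Cl⁻ term: 0.0175·280.7^0.57·exp(0.008·87+0.085·1.0) = 0.95
  r_corr = 0.5432 + 0.95 = 1.493 μm/a
ISO 9224: D(t) = r_corr · t^b with b = 0.813 (zinc, B1)
  D(9) = 1.493 × 9^0.813 = 1.493 × 5.968 = 8.911 μm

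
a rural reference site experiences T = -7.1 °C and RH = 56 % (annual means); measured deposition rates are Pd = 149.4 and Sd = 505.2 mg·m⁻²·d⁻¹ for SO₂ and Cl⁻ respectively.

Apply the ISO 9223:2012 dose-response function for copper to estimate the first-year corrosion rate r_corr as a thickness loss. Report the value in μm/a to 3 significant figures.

copper: temperature factor f = +0.126·(-17.1) = -2.1546
  SO₂ term: 0.0053·149.4^0.26·exp(0.059·56-2.1546) = 0.06149
  Cl⁻ term: 0.01025·505.2^0.27·exp(0.036·56+0.049·-7.1) = 0.2918
  sum: 0.06149 + 0.2918 → r_corr = 0.3533 μm/a

r_corr = 0.353 μm/a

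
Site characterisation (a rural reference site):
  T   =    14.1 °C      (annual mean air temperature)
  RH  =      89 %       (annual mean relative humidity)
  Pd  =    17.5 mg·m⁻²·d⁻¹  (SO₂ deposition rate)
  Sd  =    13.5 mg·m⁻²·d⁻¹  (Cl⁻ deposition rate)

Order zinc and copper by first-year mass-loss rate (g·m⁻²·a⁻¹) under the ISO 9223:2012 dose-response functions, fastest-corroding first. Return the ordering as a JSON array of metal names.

["copper", "zinc"]

zinc: T>10 °C ⇒ hinge -0.071·(14.1−10) = -0.2911
  Pd branch = 0.0129·Pd^0.44·e^(0.046·RH+f) = 2.038 μm/a
  Sd branch = 0.0175·Sd^0.57·e^(0.008·RH+0.085·T) = 0.5213 μm/a
  sum: 2.038 + 0.5213 → r_corr = 2.559 μm/a
  mass loss = 2.559 μm/a × 7.14 g/cm³ = 18.27 g·m⁻²·a⁻¹
copper: temperature factor f = -0.080·(4.1) = -0.3280
  SO₂ term: 0.0053·17.5^0.26·exp(0.059·89-0.3280) = 1.533
  Sd branch = 0.01025·Sd^0.27·e^(0.036·RH+0.049·T) = 1.017 μm/a
  sum: 1.533 + 1.017 → r_corr = 2.55 μm/a
  mass loss = 2.55 μm/a × 8.96 g/cm³ = 22.85 g·m⁻²·a⁻¹
Ordering by g·m⁻²·a⁻¹: copper (22.8) > zinc (18.3)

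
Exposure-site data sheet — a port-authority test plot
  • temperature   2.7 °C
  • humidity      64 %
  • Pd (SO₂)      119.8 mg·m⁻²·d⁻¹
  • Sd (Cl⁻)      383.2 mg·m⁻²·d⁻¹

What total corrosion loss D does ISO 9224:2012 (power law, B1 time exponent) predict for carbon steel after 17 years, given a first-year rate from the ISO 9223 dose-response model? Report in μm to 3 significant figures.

carbon steel: T≤10 °C ⇒ hinge +0.150·(2.7−10) = -1.0950
  SO₂ term: 1.77·119.8^0.52·exp(0.02·64-1.0950) = 25.65
  Sd branch = 0.102·Sd^0.62·e^(0.033·RH+0.04·T) = 37.54 μm/a
  sum: 25.65 + 37.54 → r_corr = 63.19 μm/a
Power-law: D(17) = r_corr · 17^0.523
  D(17) = 63.19 × 17^0.523 = 63.19 × 4.401 = 278.1 μm

D(17) = 278 μm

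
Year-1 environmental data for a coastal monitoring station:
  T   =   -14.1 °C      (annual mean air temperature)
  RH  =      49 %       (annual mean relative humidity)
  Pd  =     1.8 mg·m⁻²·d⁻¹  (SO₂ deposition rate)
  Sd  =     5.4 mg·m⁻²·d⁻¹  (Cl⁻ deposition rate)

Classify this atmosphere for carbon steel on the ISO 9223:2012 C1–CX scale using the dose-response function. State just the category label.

C1

carbon steel: T≤10 °C ⇒ hinge +0.150·(-14.1−10) = -3.6150
  SO₂ term: 1.77·1.8^0.52·exp(0.02·49-3.6150) = 0.1723
  Cl⁻ term: 0.102·5.4^0.62·exp(0.033·49+0.04·-14.1) = 0.8318
  sum: 0.1723 + 0.8318 → r_corr = 1.004 μm/a
1 μm/a falls in (0, 1.3] for carbon steel → category C1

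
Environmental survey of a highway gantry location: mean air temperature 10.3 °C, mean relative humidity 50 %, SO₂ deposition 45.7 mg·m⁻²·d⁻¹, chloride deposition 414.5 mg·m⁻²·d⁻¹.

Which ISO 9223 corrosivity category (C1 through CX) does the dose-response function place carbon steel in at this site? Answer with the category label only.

C4

carbon steel: temperature factor f = -0.054·(0.3) = -0.0162
  sulphur-dioxide contribution → 34.55 μm/a
  chloride contribution → 33.65 μm/a
  ⇒ r_corr(carbon steel) = 68.19 μm/a
ISO 9223 Table 2 (carbon steel): 50 < 68.2 ≤ 80 μm/a ⇒ C4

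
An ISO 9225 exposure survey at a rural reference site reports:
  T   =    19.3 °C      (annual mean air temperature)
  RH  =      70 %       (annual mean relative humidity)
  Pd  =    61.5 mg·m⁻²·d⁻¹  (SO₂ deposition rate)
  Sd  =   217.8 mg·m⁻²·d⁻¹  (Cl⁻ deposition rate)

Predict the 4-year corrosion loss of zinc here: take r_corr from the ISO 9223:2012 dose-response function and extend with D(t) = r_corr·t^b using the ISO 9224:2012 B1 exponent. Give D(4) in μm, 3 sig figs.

zinc: T>10 °C ⇒ hinge -0.071·(19.3−10) = -0.6603
  SO₂ term: 0.0129·61.5^0.44·exp(0.046·70-0.6603) = 1.022
  Cl⁻ term: 0.0175·217.8^0.57·exp(0.008·70+0.085·19.3) = 3.399
  r_corr = 1.022 + 3.399 = 4.421 μm/a
ISO 9224: D(t) = r_corr · t^b with b = 0.813 (zinc, B1)
  D(4) = 4.421 × 4^0.813 = 4.421 × 3.087 = 13.65 μm

D(4) = 13.6 μm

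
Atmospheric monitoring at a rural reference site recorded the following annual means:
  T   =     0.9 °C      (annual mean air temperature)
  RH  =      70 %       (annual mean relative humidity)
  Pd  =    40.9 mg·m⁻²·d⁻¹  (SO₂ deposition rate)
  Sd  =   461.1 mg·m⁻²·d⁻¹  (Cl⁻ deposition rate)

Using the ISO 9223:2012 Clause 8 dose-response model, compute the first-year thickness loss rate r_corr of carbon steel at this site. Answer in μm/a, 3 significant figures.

carbon steel: temperature factor f = +0.150·(-9.1) = -1.3650
  SO₂ term: 1.77·40.9^0.52·exp(0.02·70-1.3650) = 12.63
  Cl⁻ term: 0.102·461.1^0.62·exp(0.033·70+0.04·0.9) = 47.75
  sum: 12.63 + 47.75 → r_corr = 60.38 μm/a

r_corr = 60.4 μm/a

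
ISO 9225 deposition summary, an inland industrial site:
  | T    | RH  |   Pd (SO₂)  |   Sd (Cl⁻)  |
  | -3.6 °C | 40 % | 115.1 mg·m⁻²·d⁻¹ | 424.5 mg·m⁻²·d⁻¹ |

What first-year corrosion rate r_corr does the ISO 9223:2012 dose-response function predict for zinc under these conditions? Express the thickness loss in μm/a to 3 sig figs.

r_corr = 0.949 μm/a

zinc: f(T) = +0.038·(T−10) [T≤10 °C] = -0.5168
  SO₂ term: 0.0129·115.1^0.44·exp(0.046·40-0.5168) = 0.391
  Cl⁻ term: 0.0175·424.5^0.57·exp(0.008·40+0.085·-3.6) = 0.5585
  r_corr = 0.391 + 0.5585 = 0.9494 μm/a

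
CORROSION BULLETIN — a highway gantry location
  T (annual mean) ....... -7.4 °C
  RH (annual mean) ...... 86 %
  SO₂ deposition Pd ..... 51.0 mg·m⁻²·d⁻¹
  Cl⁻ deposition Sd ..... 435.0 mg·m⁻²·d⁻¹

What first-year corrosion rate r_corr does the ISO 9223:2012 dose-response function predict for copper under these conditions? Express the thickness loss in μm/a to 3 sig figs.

copper: temperature factor f = +0.126·(-17.4) = -2.1924
  SO₂ term: 0.0053·51.0^0.26·exp(0.059·86-2.1924) = 0.2628
  Cl⁻ term: 0.01025·435.0^0.27·exp(0.036·86+0.049·-7.4) = 0.8132
  sum: 0.2628 + 0.8132 → r_corr = 1.076 μm/a

r_corr = 1.08 μm/a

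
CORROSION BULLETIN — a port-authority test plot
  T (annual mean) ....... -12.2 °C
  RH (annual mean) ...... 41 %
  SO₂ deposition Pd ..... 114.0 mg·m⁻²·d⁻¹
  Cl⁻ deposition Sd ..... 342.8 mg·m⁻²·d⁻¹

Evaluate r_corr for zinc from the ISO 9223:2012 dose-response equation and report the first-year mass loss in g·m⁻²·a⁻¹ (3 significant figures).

r_corr = 3.81 g·m⁻²·a⁻¹

zinc: f(T) = +0.038·(T−10) [T≤10 °C] = -0.8436
  Pd branch = 0.0129·Pd^0.44·e^(0.046·RH+f) = 0.294 μm/a
  Sd branch = 0.0175·Sd^0.57·e^(0.008·RH+0.085·T) = 0.2399 μm/a
  sum: 0.294 + 0.2399 → r_corr = 0.5339 μm/a
Convert to mass loss: 0.5339 μm/a × 7.14 g/cm³ = 3.812 g·m⁻²·a⁻¹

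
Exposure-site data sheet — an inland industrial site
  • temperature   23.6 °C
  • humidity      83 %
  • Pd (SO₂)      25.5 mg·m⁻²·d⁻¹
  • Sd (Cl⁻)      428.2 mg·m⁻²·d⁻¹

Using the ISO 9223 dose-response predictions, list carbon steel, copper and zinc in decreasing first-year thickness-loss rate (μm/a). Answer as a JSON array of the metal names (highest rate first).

["carbon steel", "zinc", "copper"]

carbon steel: temperature factor f = -0.054·(13.6) = -0.7344
  SO₂ term: 1.77·25.5^0.52·exp(0.02·83-0.7344) = 24.06
  Sd branch = 0.102·Sd^0.62·e^(0.033·RH+0.04·T) = 173.7 μm/a
  r_corr = 24.06 + 173.7 = 197.7 μm/a
copper: T>10 °C ⇒ hinge -0.080·(23.6−10) = -1.0880
  Pd branch = 0.0053·Pd^0.26·e^(0.059·RH+f) = 0.5549 μm/a
  Cl⁻ term: 0.01025·428.2^0.27·exp(0.036·83+0.049·23.6) = 3.32
  sum: 0.5549 + 3.32 → r_corr = 3.875 μm/a
zinc: f(T) = -0.071·(T−10) [T>10 °C] = -0.9656
  SO₂ term: 0.0129·25.5^0.44·exp(0.046·83-0.9656) = 0.9295
  Sd branch = 0.0175·Sd^0.57·e^(0.008·RH+0.085·T) = 7.992 μm/a
  sum: 0.9295 + 7.992 → r_corr = 8.921 μm/a
Ordering by μm/a: carbon steel (198) > zinc (8.92) > copper (3.88)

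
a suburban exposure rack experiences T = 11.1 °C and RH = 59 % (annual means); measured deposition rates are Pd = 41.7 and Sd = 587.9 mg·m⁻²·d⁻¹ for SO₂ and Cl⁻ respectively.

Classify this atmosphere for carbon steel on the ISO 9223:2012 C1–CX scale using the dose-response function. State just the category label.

C5

carbon steel: T>10 °C ⇒ hinge -0.054·(11.1−10) = -0.0594
  sulphur-dioxide contribution → 37.77 μm/a
  chloride contribution → 58.07 μm/a
  total first-year rate 95.84 μm/a
Category bounds: 80…200 μm/a bracket r_corr ⇒ C5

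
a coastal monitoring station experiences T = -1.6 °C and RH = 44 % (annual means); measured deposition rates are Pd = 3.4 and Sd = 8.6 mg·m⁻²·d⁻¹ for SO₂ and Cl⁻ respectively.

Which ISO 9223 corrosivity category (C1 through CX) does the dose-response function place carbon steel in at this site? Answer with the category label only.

carbon steel: T≤10 °C ⇒ hinge +0.150·(-1.6−10) = -1.7400
  sulphur-dioxide contribution → 1.415 μm/a
  chloride contribution → 1.552 μm/a
  total first-year rate 2.967 μm/a
2.97 μm/a falls in (1.3, 25] for carbon steel → category C2

C2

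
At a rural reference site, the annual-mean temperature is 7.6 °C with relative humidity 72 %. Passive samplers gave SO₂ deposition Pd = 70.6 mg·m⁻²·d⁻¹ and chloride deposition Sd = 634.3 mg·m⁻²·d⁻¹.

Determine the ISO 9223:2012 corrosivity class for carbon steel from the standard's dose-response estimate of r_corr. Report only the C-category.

C5

carbon steel: f(T) = +0.150·(T−10) [T≤10 °C] = -0.3600
  Pd branch = 1.77·Pd^0.52·e^(0.02·RH+f) = 47.69 μm/a
  Sd branch = 0.102·Sd^0.62·e^(0.033·RH+0.04·T) = 81.27 μm/a
  sum: 47.69 + 81.27 → r_corr = 129 μm/a
129 μm/a falls in (80, 200] for carbon steel → category C5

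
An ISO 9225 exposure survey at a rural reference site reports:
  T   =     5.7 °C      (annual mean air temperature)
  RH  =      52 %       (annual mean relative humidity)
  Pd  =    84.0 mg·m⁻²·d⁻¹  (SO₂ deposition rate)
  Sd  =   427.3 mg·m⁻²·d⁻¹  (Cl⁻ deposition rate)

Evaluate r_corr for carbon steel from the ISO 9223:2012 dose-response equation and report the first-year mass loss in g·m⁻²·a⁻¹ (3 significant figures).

carbon steel: temperature factor f = +0.150·(-4.3) = -0.6450
  sulphur-dioxide contribution → 26.31 μm/a
  chloride contribution → 30.47 μm/a
  total first-year rate 56.79 μm/a
Convert to mass loss: 56.79 μm/a × 7.85 g/cm³ = 445.8 g·m⁻²·a⁻¹

r_corr = 446 g·m⁻²·a⁻¹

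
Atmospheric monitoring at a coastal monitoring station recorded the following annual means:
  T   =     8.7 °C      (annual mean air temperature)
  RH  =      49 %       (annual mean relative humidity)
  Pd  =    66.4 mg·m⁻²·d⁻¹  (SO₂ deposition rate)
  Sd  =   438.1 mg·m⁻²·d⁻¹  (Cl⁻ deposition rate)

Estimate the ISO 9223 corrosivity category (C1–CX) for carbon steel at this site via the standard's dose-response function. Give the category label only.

carbon steel: f(T) = +0.150·(T−10) [T≤10 °C] = -0.1950
  Pd branch = 1.77·Pd^0.52·e^(0.02·RH+f) = 34.39 μm/a
  Cl⁻ term: 0.102·438.1^0.62·exp(0.033·49+0.04·8.7) = 31.61
  sum: 34.39 + 31.61 → r_corr = 65.99 μm/a
Category bounds: 50…80 μm/a bracket r_corr ⇒ C4

C4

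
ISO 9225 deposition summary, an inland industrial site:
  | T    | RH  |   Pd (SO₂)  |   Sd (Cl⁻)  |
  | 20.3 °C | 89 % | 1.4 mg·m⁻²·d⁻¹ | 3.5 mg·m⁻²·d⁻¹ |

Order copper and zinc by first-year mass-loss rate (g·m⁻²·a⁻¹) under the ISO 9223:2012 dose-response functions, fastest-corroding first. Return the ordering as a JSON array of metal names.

["copper", "zinc"]

copper: temperature factor f = -0.080·(10.3) = -0.8240
  SO₂ term: 0.0053·1.4^0.26·exp(0.059·89-0.8240) = 0.4841
  Cl⁻ term: 0.01025·3.5^0.27·exp(0.036·89+0.049·20.3) = 0.9574
  sum: 0.4841 + 0.9574 → r_corr = 1.441 μm/a
  mass loss = 1.441 μm/a × 8.96 g/cm³ = 12.92 g·m⁻²·a⁻¹
zinc: f(T) = -0.071·(T−10) [T>10 °C] = -0.7313
  SO₂ term: 0.0129·1.4^0.44·exp(0.046·89-0.7313) = 0.4318
  Cl⁻ term: 0.0175·3.5^0.57·exp(0.008·89+0.085·20.3) = 0.409
  sum: 0.4318 + 0.409 → r_corr = 0.8408 μm/a
  mass loss = 0.8408 μm/a × 7.14 g/cm³ = 6.004 g·m⁻²·a⁻¹
Ordering by g·m⁻²·a⁻¹: copper (12.9) > zinc (6)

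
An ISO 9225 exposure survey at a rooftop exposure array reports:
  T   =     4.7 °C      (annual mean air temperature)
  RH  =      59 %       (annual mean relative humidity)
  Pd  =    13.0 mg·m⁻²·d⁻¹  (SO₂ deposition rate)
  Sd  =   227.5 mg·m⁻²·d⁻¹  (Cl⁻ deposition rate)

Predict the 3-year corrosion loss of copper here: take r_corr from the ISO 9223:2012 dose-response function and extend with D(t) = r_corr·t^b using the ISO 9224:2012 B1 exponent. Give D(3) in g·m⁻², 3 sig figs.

D(3) = 11.9 g·m⁻²

copper: f(T) = +0.126·(T−10) [T≤10 °C] = -0.6678
  SO₂ term: 0.0053·13.0^0.26·exp(0.059·59-0.6678) = 0.1721
  Sd branch = 0.01025·Sd^0.27·e^(0.036·RH+0.049·T) = 0.4673 μm/a
  r_corr = 0.1721 + 0.4673 = 0.6393 μm/a
Power-law: D(3) = r_corr · 3^0.667
  D(3) = 0.6393 × 3^0.667 = 0.6393 × 2.081 = 1.33 μm
  Mass loss = 1.33 μm × 8.96 g/cm³ = 11.92 g·m⁻²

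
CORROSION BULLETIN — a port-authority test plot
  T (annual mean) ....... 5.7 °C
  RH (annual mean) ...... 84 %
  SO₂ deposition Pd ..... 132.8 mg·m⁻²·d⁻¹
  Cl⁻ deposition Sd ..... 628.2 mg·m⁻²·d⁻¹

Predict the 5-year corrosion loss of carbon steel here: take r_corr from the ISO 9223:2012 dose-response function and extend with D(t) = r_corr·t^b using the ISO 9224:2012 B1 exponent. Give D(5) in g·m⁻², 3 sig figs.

carbon steel: temperature factor f = +0.150·(-4.3) = -0.6450
  sulphur-dioxide contribution → 63.32 μm/a
  chloride contribution → 111.3 μm/a
  ⇒ r_corr(carbon steel) = 174.6 μm/a
Power-law: D(5) = r_corr · 5^0.523
  D(5) = 174.6 × 5^0.523 = 174.6 × 2.32 = 405.1 μm
  Mass loss = 405.1 μm × 7.85 g/cm³ = 3180 g·m⁻²

D(5) = 3.18e+03 g·m⁻²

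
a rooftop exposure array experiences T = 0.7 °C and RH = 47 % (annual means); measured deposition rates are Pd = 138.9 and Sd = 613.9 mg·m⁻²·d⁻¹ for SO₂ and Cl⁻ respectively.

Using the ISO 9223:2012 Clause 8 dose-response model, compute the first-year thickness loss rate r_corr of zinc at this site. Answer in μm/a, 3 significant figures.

zinc: f(T) = +0.038·(T−10) [T≤10 °C] = -0.3534
  SO₂ term: 0.0129·138.9^0.44·exp(0.046·47-0.3534) = 0.69
  Sd branch = 0.0175·Sd^0.57·e^(0.008·RH+0.085·T) = 1.05 μm/a
  sum: 0.69 + 1.05 → r_corr = 1.74 μm/a

r_corr = 1.74 μm/a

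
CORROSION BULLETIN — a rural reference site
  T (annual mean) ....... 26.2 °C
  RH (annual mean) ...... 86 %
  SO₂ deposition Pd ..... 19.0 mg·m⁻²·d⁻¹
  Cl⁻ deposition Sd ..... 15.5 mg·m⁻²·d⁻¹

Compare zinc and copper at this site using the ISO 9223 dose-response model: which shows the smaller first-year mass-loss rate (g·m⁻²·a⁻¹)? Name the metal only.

zinc: temperature factor f = -0.071·(16.2) = -1.1502
  Pd branch = 0.0129·Pd^0.44·e^(0.046·RH+f) = 0.7794 μm/a
  Cl⁻ term: 0.0175·15.5^0.57·exp(0.008·86+0.085·26.2) = 1.54
  r_corr = 0.7794 + 1.54 = 2.319 μm/a
  mass loss = 2.319 μm/a × 7.14 g/cm³ = 16.56 g·m⁻²·a⁻¹
copper: T>10 °C ⇒ hinge -0.080·(26.2−10) = -1.2960
  SO₂ term: 0.0053·19.0^0.26·exp(0.059·86-1.2960) = 0.4983
  Cl⁻ term: 0.01025·15.5^0.27·exp(0.036·86+0.049·26.2) = 1.715
  r_corr = 0.4983 + 1.715 = 2.213 μm/a
  mass loss = 2.213 μm/a × 8.96 g/cm³ = 19.83 g·m⁻²·a⁻¹
Ordering by g·m⁻²·a⁻¹: copper (19.8) > zinc (16.6)

zinc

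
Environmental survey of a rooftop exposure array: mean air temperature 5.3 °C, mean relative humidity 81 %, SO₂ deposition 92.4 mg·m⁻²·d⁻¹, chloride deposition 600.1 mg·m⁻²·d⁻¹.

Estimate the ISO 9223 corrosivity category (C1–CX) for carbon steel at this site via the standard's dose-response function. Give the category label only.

C5

carbon steel: f(T) = +0.150·(T−10) [T≤10 °C] = -0.7050
  sulphur-dioxide contribution → 46.51 μm/a
  chloride contribution → 96.39 μm/a
  total first-year rate 142.9 μm/a
ISO 9223 Table 2 (carbon steel): 80 < 143 ≤ 200 μm/a ⇒ C5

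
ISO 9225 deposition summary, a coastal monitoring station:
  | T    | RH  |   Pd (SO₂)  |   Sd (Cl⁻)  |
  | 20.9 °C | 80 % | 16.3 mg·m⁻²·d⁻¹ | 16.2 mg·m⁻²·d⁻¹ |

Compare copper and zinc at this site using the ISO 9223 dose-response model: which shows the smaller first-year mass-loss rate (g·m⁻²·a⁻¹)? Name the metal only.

zinc

copper: f(T) = -0.080·(T−10) [T>10 °C] = -0.8720
  Pd branch = 0.0053·Pd^0.26·e^(0.059·RH+f) = 0.5136 μm/a
  Cl⁻ term: 0.01025·16.2^0.27·exp(0.036·80+0.049·20.9) = 1.079
  sum: 0.5136 + 1.079 → r_corr = 1.592 μm/a
  mass loss = 1.592 μm/a × 8.96 g/cm³ = 14.27 g·m⁻²·a⁻¹
zinc: T>10 °C ⇒ hinge -0.071·(20.9−10) = -0.7739
  SO₂ term: 0.0129·16.3^0.44·exp(0.046·80-0.7739) = 0.8055
  Cl⁻ term: 0.0175·16.2^0.57·exp(0.008·80+0.085·20.9) = 0.9593
  r_corr = 0.8055 + 0.9593 = 1.765 μm/a
  mass loss = 1.765 μm/a × 7.14 g/cm³ = 12.6 g·m⁻²·a⁻¹
Ordering by g·m⁻²·a⁻¹: copper (14.3) > zinc (12.6)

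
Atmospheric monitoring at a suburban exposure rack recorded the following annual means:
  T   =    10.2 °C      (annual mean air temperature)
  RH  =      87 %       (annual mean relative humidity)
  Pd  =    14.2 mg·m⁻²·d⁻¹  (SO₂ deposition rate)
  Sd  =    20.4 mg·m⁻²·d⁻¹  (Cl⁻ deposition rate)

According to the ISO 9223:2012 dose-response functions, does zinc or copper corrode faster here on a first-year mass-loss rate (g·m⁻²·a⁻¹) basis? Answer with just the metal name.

copper

zinc: f(T) = -0.071·(T−10) [T>10 °C] = -0.0142
  SO₂ term: 0.0129·14.2^0.44·exp(0.046·87-0.0142) = 2.236
  Sd branch = 0.0175·Sd^0.57·e^(0.008·RH+0.085·T) = 0.4659 μm/a
  r_corr = 2.236 + 0.4659 = 2.702 μm/a
  mass loss = 2.702 μm/a × 7.14 g/cm³ = 19.29 g·m⁻²·a⁻¹
copper: temperature factor f = -0.080·(0.2) = -0.0160
  SO₂ term: 0.0053·14.2^0.26·exp(0.059·87-0.0160) = 1.763
  Sd branch = 0.01025·Sd^0.27·e^(0.036·RH+0.049·T) = 0.8742 μm/a
  r_corr = 1.763 + 0.8742 = 2.637 μm/a
  mass loss = 2.637 μm/a × 8.96 g/cm³ = 23.63 g·m⁻²·a⁻¹
Ordering by g·m⁻²·a⁻¹: copper (23.6) > zinc (19.3)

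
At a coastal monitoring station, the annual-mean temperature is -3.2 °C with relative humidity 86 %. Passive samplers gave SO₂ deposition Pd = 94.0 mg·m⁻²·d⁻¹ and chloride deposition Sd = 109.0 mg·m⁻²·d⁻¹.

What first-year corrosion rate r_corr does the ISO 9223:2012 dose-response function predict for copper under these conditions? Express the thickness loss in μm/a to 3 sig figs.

copper: temperature factor f = +0.126·(-13.2) = -1.6632
  SO₂ term: 0.0053·94.0^0.26·exp(0.059·86-1.6632) = 0.5231
  Cl⁻ term: 0.01025·109.0^0.27·exp(0.036·86+0.049·-3.2) = 0.6876
  r_corr = 0.5231 + 0.6876 = 1.211 μm/a

r_corr = 1.21 μm/a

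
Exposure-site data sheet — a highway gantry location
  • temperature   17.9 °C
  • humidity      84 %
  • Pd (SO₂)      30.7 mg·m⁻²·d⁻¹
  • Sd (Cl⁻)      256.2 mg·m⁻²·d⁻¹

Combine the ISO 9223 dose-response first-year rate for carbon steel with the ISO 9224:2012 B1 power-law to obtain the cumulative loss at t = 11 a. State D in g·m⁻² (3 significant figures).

carbon steel: f(T) = -0.054·(T−10) [T>10 °C] = -0.4266
  sulphur-dioxide contribution → 36.78 μm/a
  chloride contribution → 103.9 μm/a
  total first-year rate 140.7 μm/a
ISO 9224: D(t) = r_corr · t^b with b = 0.523 (carbon steel, B1)
  D(11) = 140.7 × 11^0.523 = 140.7 × 3.505 = 493.1 μm
  Mass loss = 493.1 μm × 7.85 g/cm³ = 3871 g·m⁻²

D(11) = 3.87e+03 g·m⁻²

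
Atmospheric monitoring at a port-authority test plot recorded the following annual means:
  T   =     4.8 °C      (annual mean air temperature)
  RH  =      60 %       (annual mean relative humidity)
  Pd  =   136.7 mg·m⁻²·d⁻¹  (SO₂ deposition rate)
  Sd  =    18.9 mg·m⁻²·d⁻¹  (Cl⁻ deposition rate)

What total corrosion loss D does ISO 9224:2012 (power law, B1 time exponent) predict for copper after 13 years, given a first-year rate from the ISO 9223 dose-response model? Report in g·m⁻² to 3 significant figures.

copper: T≤10 °C ⇒ hinge +0.126·(4.8−10) = -0.6552
  Pd branch = 0.0053·Pd^0.26·e^(0.059·RH+f) = 0.3407 μm/a
  Sd branch = 0.01025·Sd^0.27·e^(0.036·RH+0.049·T) = 0.2487 μm/a
  sum: 0.3407 + 0.2487 → r_corr = 0.5894 μm/a
Long-term exponent b (ISO 9224 Table 2, B1) = 0.667
  D(13) = 0.5894 × 13^0.667 = 0.5894 × 5.534 = 3.261 μm
  Mass loss = 3.261 μm × 8.96 g/cm³ = 29.22 g·m⁻²

D(13) = 29.2 g·m⁻²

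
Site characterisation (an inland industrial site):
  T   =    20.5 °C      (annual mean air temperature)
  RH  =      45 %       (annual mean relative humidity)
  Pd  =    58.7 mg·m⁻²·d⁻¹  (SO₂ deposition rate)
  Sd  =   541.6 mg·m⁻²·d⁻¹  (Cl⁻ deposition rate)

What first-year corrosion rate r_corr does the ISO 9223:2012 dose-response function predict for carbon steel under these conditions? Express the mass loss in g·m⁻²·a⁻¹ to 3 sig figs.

r_corr = 559 g·m⁻²·a⁻¹

carbon steel: f(T) = -0.054·(T−10) [T>10 °C] = -0.5670
  SO₂ term: 1.77·58.7^0.52·exp(0.02·45-0.5670) = 20.53
  Sd branch = 0.102·Sd^0.62·e^(0.033·RH+0.04·T) = 50.64 μm/a
  sum: 20.53 + 50.64 → r_corr = 71.17 μm/a
Convert to mass loss: 71.17 μm/a × 7.85 g/cm³ = 558.7 g·m⁻²·a⁻¹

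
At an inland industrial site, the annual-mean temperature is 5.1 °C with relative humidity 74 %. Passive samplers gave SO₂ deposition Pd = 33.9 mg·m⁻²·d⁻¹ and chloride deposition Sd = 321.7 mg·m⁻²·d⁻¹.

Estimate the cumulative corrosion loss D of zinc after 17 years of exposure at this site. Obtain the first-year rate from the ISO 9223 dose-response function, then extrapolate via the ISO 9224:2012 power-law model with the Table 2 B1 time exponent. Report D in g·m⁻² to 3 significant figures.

zinc: f(T) = +0.038·(T−10) [T≤10 °C] = -0.1862
  SO₂ term: 0.0129·33.9^0.44·exp(0.046·74-0.1862) = 1.518
  Sd branch = 0.0175·Sd^0.57·e^(0.008·RH+0.085·T) = 1.311 μm/a
  sum: 1.518 + 1.311 → r_corr = 2.829 μm/a
Power-law: D(17) = r_corr · 17^0.813
  D(17) = 2.829 × 17^0.813 = 2.829 × 10.01 = 28.32 μm
  Mass loss = 28.32 μm × 7.14 g/cm³ = 202.2 g·m⁻²

D(17) = 202 g·m⁻²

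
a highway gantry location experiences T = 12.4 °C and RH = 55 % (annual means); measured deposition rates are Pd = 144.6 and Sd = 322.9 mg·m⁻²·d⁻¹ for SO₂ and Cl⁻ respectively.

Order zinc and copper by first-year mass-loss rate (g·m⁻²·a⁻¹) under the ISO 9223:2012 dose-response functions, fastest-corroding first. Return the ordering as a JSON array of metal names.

zinc: T>10 °C ⇒ hinge -0.071·(12.4−10) = -0.1704
  SO₂ term: 0.0129·144.6^0.44·exp(0.046·55-0.1704) = 1.218
  Sd branch = 0.0175·Sd^0.57·e^(0.008·RH+0.085·T) = 2.099 μm/a
  sum: 1.218 + 2.099 → r_corr = 3.318 μm/a
  mass loss = 3.318 μm/a × 7.14 g/cm³ = 23.69 g·m⁻²·a⁻¹
copper: temperature factor f = -0.080·(2.4) = -0.1920
  Pd branch = 0.0053·Pd^0.26·e^(0.059·RH+f) = 0.4091 μm/a
  Cl⁻ term: 0.01025·322.9^0.27·exp(0.036·55+0.049·12.4) = 0.6486
  r_corr = 0.4091 + 0.6486 = 1.058 μm/a
  mass loss = 1.058 μm/a × 8.96 g/cm³ = 9.477 g·m⁻²·a⁻¹
Ordering by g·m⁻²·a⁻¹: zinc (23.7) > copper (9.48)

["zinc", "copper"]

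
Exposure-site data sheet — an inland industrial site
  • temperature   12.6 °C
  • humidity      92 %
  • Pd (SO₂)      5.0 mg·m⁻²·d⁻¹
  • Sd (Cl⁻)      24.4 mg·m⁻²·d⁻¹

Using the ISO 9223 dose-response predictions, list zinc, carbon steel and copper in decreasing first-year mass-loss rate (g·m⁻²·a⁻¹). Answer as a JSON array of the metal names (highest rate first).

zinc: f(T) = -0.071·(T−10) [T>10 °C] = -0.1846
  sulphur-dioxide contribution → 1.499 μm/a
  chloride contribution → 0.6586 μm/a
  ⇒ r_corr(zinc) = 2.158 μm/a
  mass loss = 2.158 μm/a × 7.14 g/cm³ = 15.41 g·m⁻²·a⁻¹
carbon steel: temperature factor f = -0.054·(2.6) = -0.1404
  sulphur-dioxide contribution → 22.36 μm/a
  chloride contribution → 25.48 μm/a
  ⇒ r_corr(carbon steel) = 47.84 μm/a
  mass loss = 47.84 μm/a × 7.85 g/cm³ = 375.6 g·m⁻²·a⁻¹
copper: T>10 °C ⇒ hinge -0.080·(12.6−10) = -0.2080
  sulphur-dioxide contribution → 1.489 μm/a
  chloride contribution → 1.235 μm/a
  total first-year rate 2.725 μm/a
  mass loss = 2.725 μm/a × 8.96 g/cm³ = 24.42 g·m⁻²·a⁻¹
Ordering by g·m⁻²·a⁻¹: carbon steel (376) > copper (24.4) > zinc (15.4)

["carbon steel", "copper", "zinc"]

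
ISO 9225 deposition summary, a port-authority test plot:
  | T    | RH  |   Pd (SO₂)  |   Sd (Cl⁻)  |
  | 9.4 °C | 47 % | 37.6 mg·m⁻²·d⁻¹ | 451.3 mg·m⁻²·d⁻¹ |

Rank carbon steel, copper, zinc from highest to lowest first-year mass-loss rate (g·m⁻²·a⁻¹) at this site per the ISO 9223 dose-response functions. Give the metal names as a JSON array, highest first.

["carbon steel", "zinc", "copper"]

carbon steel: f(T) = +0.150·(T−10) [T≤10 °C] = -0.0900
  SO₂ term: 1.77·37.6^0.52·exp(0.02·47-0.0900) = 27.3
  Cl⁻ term: 0.102·451.3^0.62·exp(0.033·47+0.04·9.4) = 30.99
  r_corr = 27.3 + 30.99 = 58.3 μm/a
  mass loss = 58.3 μm/a × 7.85 g/cm³ = 457.6 g·m⁻²·a⁻¹
copper: f(T) = +0.126·(T−10) [T≤10 °C] = -0.0756
  SO₂ term: 0.0053·37.6^0.26·exp(0.059·47-0.0756) = 0.202
  Cl⁻ term: 0.01025·451.3^0.27·exp(0.036·47+0.049·9.4) = 0.4595
  r_corr = 0.202 + 0.4595 = 0.6615 μm/a
  mass loss = 0.6615 μm/a × 8.96 g/cm³ = 5.927 g·m⁻²·a⁻¹
zinc: f(T) = +0.038·(T−10) [T≤10 °C] = -0.0228
  Pd branch = 0.0129·Pd^0.44·e^(0.046·RH+f) = 0.5404 μm/a
  Cl⁻ term: 0.0175·451.3^0.57·exp(0.008·47+0.085·9.4) = 1.847
  r_corr = 0.5404 + 1.847 = 2.387 μm/a
  mass loss = 2.387 μm/a × 7.14 g/cm³ = 17.04 g·m⁻²·a⁻¹
Ordering by g·m⁻²·a⁻¹: carbon steel (458) > zinc (17) > copper (5.93)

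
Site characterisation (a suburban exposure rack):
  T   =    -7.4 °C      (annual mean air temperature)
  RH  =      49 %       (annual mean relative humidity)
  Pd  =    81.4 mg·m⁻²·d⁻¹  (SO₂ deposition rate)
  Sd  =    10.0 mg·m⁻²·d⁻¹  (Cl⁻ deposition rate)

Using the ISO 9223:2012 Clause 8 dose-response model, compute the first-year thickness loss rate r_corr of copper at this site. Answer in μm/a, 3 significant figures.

r_corr = 0.111 μm/a

copper: temperature factor f = +0.126·(-17.4) = -2.1924
  sulphur-dioxide contribution → 0.03345 μm/a
  chloride contribution → 0.07751 μm/a
  ⇒ r_corr(copper) = 0.111 μm/a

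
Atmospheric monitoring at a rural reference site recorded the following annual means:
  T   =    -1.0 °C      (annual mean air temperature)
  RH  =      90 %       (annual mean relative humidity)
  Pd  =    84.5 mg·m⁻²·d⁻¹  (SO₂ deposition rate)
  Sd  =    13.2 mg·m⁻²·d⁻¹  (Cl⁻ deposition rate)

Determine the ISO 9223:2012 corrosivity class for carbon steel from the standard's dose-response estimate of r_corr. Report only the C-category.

carbon steel: f(T) = +0.150·(T−10) [T≤10 °C] = -1.6500
  SO₂ term: 1.77·84.5^0.52·exp(0.02·90-1.6500) = 20.66
  Cl⁻ term: 0.102·13.2^0.62·exp(0.033·90+0.04·-1.0) = 9.459
  r_corr = 20.66 + 9.459 = 30.12 μm/a
30.1 μm/a falls in (25, 50] for carbon steel → category C3

C3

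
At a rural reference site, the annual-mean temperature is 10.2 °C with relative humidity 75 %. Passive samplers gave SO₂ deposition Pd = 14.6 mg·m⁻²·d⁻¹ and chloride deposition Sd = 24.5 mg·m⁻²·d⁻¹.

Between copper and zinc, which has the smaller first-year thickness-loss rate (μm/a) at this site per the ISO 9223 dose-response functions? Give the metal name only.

copper: T>10 °C ⇒ hinge -0.080·(10.2−10) = -0.0160
  sulphur-dioxide contribution → 0.8746 μm/a
  chloride contribution → 0.5963 μm/a
  total first-year rate 1.471 μm/a
zinc: temperature factor f = -0.071·(0.2) = -0.0142
  sulphur-dioxide contribution → 1.303 μm/a
  chloride contribution → 0.4699 μm/a
  total first-year rate 1.773 μm/a
Ordering by μm/a: zinc (1.77) > copper (1.47)

copper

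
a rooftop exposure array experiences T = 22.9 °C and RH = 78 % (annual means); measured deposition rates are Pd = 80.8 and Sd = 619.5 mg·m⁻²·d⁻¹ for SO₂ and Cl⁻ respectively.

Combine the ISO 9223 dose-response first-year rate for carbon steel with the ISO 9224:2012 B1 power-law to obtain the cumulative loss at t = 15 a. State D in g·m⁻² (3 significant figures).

carbon steel: f(T) = -0.054·(T−10) [T>10 °C] = -0.6966
  Pd branch = 1.77·Pd^0.52·e^(0.02·RH+f) = 41.19 μm/a
  Cl⁻ term: 0.102·619.5^0.62·exp(0.033·78+0.04·22.9) = 180
  sum: 41.19 + 180 → r_corr = 221.2 μm/a
Power-law: D(15) = r_corr · 15^0.523
  D(15) = 221.2 × 15^0.523 = 221.2 × 4.122 = 911.9 μm
  Mass loss = 911.9 μm × 7.85 g/cm³ = 7158 g·m⁻²

D(15) = 7.16e+03 g·m⁻²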